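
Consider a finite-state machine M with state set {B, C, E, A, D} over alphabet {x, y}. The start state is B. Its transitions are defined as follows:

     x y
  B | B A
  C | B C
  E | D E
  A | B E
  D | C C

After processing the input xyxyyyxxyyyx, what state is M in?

B → B → A → B → A → E → E → D → C → C → C → C → B

B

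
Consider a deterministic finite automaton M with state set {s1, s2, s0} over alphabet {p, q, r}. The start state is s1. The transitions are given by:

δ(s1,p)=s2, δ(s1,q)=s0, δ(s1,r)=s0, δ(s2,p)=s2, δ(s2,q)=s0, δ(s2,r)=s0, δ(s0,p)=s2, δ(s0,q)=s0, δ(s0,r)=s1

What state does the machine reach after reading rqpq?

s0

start at s1
read 'r': s1 → s0
read 'q': s0 → s0
read 'p': s0 → s2
read 'q': s2 → s0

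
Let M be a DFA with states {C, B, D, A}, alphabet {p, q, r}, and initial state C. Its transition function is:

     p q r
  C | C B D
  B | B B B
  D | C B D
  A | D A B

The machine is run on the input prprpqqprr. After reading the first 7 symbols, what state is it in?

B

C → C → D → C → D → C → B → B
After 7 symbols: B.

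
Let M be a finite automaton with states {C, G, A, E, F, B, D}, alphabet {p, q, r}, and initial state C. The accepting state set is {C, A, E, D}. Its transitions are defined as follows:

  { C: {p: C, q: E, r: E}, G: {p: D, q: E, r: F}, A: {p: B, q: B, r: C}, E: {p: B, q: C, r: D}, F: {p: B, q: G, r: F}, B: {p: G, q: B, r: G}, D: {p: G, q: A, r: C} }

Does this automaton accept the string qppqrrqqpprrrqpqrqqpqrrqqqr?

Yes

C → E → B → G → E → D → C → E → C → C → C → E → D → C → E → B → B → G → E → C → C → E → D → C → E → C → E → D
End state D is accepting.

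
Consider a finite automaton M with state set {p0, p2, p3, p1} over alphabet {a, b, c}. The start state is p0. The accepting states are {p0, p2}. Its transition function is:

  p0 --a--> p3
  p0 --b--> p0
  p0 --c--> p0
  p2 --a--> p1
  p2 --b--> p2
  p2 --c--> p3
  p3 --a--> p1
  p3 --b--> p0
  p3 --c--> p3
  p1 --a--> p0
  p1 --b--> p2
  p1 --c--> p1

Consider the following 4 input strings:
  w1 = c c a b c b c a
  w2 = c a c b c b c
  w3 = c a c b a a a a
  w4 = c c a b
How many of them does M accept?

w1:
  start at p0
  read 'c': p0 → p0
  read 'c': p0 → p0
  read 'a': p0 → p3
  read 'b': p3 → p0
  read 'c': p0 → p0
  read 'b': p0 → p0
  read 'c': p0 → p0
  read 'a': p0 → p3
  end p3, rejected
w2:
  start at p0
  read 'c': p0 → p0
  read 'a': p0 → p3
  read 'c': p3 → p3
  read 'b': p3 → p0
  read 'c': p0 → p0
  read 'b': p0 → p0
  read 'c': p0 → p0
  end p0, accepted
w3:
  start at p0
  read 'c': p0 → p0
  read 'a': p0 → p3
  read 'c': p3 → p3
  read 'b': p3 → p0
  read 'a': p0 → p3
  read 'a': p3 → p1
  read 'a': p1 → p0
  read 'a': p0 → p3
  end p3, rejected
w4:
  start at p0
  read 'c': p0 → p0
  read 'c': p0 → p0
  read 'a': p0 → p3
  read 'b': p3 → p0
  end p0, accepted

2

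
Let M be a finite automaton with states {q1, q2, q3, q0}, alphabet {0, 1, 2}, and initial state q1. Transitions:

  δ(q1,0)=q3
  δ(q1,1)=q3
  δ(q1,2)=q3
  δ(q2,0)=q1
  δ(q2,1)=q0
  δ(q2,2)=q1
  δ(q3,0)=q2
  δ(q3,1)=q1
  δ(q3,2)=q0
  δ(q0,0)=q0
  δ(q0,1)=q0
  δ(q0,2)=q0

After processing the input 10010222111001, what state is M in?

start at q1
read '1': q1 → q3
read '0': q3 → q2
read '0': q2 → q1
read '1': q1 → q3
read '0': q3 → q2
read '2': q2 → q1
read '2': q1 → q3
read '2': q3 → q0
read '1': q0 → q0
read '1': q0 → q0
read '1': q0 → q0
read '0': q0 → q0
read '0': q0 → q0
read '1': q0 → q0

q0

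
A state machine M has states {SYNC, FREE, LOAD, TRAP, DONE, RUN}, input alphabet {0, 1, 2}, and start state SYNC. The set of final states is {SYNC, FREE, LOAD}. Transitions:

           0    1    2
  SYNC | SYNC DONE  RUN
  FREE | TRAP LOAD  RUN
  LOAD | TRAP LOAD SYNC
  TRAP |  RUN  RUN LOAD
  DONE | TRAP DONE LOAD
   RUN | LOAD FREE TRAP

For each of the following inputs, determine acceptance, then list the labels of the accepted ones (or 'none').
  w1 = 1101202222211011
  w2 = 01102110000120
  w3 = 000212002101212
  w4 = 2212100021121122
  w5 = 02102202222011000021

w1:
  start at SYNC
  read '1': SYNC → DONE
  read '1': DONE → DONE
  read '0': DONE → TRAP
  read '1': TRAP → RUN
  read '2': RUN → TRAP
  read '0': TRAP → RUN
  read '2': RUN → TRAP
  read '2': TRAP → LOAD
  read '2': LOAD → SYNC
  read '2': SYNC → RUN
  read '2': RUN → TRAP
  read '1': TRAP → RUN
  read '1': RUN → FREE
  read '0': FREE → TRAP
  read '1': TRAP → RUN
  read '1': RUN → FREE
  end FREE, accepted
w2:
  start at SYNC
  read '0': SYNC → SYNC
  read '1': SYNC → DONE
  read '1': DONE → DONE
  read '0': DONE → TRAP
  read '2': TRAP → LOAD
  read '1': LOAD → LOAD
  read '1': LOAD → LOAD
  read '0': LOAD → TRAP
  read '0': TRAP → RUN
  read '0': RUN → LOAD
  read '0': LOAD → TRAP
  read '1': TRAP → RUN
  read '2': RUN → TRAP
  read '0': TRAP → RUN
  end RUN, rejected
w3:
  start at SYNC
  read '0': SYNC → SYNC
  read '0': SYNC → SYNC
  read '0': SYNC → SYNC
  read '2': SYNC → RUN
  read '1': RUN → FREE
  read '2': FREE → RUN
  read '0': RUN → LOAD
  read '0': LOAD → TRAP
  read '2': TRAP → LOAD
  read '1': LOAD → LOAD
  read '0': LOAD → TRAP
  read '1': TRAP → RUN
  read '2': RUN → TRAP
  read '1': TRAP → RUN
  read '2': RUN → TRAP
  end TRAP, rejected
w4:
  start at SYNC
  read '2': SYNC → RUN
  read '2': RUN → TRAP
  read '1': TRAP → RUN
  read '2': RUN → TRAP
  read '1': TRAP → RUN
  read '0': RUN → LOAD
  read '0': LOAD → TRAP
  read '0': TRAP → RUN
  read '2': RUN → TRAP
  read '1': TRAP → RUN
  read '1': RUN → FREE
  read '2': FREE → RUN
  read '1': RUN → FREE
  read '1': FREE → LOAD
  read '2': LOAD → SYNC
  read '2': SYNC → RUN
  end RUN, rejected
w5:
  start at SYNC
  read '0': SYNC → SYNC
  read '2': SYNC → RUN
  read '1': RUN → FREE
  read '0': FREE → TRAP
  read '2': TRAP → LOAD
  read '2': LOAD → SYNC
  read '0': SYNC → SYNC
  read '2': SYNC → RUN
  read '2': RUN → TRAP
  read '2': TRAP → LOAD
  read '2': LOAD → SYNC
  read '0': SYNC → SYNC
  read '1': SYNC → DONE
  read '1': DONE → DONE
  read '0': DONE → TRAP
  read '0': TRAP → RUN
  read '0': RUN → LOAD
  read '0': LOAD → TRAP
  read '2': TRAP → LOAD
  read '1': LOAD → LOAD
  end LOAD, accepted

w1, w5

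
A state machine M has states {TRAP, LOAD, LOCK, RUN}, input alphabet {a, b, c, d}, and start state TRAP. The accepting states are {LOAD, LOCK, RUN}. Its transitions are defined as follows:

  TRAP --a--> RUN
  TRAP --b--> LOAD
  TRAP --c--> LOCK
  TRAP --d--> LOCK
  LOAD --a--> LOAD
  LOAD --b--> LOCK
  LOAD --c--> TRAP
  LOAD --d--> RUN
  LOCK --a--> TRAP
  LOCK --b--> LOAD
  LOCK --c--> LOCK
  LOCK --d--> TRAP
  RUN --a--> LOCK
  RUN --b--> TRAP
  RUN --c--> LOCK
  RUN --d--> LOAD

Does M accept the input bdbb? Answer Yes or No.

start at TRAP
read 'b': TRAP → LOAD
read 'd': LOAD → RUN
read 'b': RUN → TRAP
read 'b': TRAP → LOAD
End state LOAD is accepting.

Yes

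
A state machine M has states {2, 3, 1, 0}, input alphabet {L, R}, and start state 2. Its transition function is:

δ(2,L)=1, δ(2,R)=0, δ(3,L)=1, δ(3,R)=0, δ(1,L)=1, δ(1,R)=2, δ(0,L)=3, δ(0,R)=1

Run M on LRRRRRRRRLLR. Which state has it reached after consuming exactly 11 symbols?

1

2 → 1 → 2 → 0 → 1 → 2 → 0 → 1 → 2 → 0 → 3 → 1
After 11 symbols: 1.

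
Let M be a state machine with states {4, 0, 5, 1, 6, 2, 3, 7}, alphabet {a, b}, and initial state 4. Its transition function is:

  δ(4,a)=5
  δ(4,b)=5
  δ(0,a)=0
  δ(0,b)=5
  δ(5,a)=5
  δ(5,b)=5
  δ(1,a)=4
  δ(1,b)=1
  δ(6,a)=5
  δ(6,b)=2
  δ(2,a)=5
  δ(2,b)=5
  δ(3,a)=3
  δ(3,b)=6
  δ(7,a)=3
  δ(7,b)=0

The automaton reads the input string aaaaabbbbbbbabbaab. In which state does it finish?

4 → 5 → 5 → 5 → 5 → 5 → 5 → 5 → 5 → 5 → 5 → 5 → 5 → 5 → 5 → 5 → 5 → 5 → 5

5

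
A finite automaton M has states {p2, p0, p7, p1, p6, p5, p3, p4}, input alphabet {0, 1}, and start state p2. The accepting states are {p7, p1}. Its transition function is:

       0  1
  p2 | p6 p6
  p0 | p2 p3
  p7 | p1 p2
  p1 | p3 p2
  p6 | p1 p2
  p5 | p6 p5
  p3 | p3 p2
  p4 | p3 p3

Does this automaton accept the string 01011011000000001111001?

start at p2
read '0': p2 → p6
read '1': p6 → p2
read '0': p2 → p6
read '1': p6 → p2
read '1': p2 → p6
read '0': p6 → p1
read '1': p1 → p2
read '1': p2 → p6
read '0': p6 → p1
read '0': p1 → p3
read '0': p3 → p3
read '0': p3 → p3
read '0': p3 → p3
read '0': p3 → p3
read '0': p3 → p3
read '0': p3 → p3
read '1': p3 → p2
read '1': p2 → p6
read '1': p6 → p2
read '1': p2 → p6
read '0': p6 → p1
read '0': p1 → p3
read '1': p3 → p2
End state p2 is not accepting.

No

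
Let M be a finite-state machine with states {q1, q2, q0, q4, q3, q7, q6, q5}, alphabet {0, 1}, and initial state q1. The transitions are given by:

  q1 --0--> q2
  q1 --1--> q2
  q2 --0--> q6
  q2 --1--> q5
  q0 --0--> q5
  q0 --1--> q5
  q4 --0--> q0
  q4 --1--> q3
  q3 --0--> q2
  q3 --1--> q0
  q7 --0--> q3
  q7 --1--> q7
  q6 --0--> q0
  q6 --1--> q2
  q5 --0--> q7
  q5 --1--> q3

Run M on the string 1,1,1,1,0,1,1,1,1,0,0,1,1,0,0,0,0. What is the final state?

q1 → q2 → q5 → q3 → q0 → q5 → q3 → q0 → q5 → q3 → q2 → q6 → q2 → q5 → q7 → q3 → q2 → q6

q6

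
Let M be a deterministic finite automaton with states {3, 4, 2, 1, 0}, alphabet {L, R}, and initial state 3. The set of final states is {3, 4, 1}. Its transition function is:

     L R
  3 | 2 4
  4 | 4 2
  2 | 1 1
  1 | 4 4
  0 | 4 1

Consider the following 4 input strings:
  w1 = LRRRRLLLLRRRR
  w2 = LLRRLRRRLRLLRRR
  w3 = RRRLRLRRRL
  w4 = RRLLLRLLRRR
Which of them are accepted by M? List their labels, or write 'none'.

w2, w3, w4

w1: 3 → 2 → 1 → 4 → 2 → 1 → 4 → 4 → 4 → 4 → 2 → 1 → 4 → 2  → end 2, rejected
w2: 3 → 2 → 1 → 4 → 2 → 1 → 4 → 2 → 1 → 4 → 2 → 1 → 4 → 2 → 1 → 4  → end 4, accepted
w3: 3 → 4 → 2 → 1 → 4 → 2 → 1 → 4 → 2 → 1 → 4  → end 4, accepted
w4: 3 → 4 → 2 → 1 → 4 → 4 → 2 → 1 → 4 → 2 → 1 → 4  → end 4, accepted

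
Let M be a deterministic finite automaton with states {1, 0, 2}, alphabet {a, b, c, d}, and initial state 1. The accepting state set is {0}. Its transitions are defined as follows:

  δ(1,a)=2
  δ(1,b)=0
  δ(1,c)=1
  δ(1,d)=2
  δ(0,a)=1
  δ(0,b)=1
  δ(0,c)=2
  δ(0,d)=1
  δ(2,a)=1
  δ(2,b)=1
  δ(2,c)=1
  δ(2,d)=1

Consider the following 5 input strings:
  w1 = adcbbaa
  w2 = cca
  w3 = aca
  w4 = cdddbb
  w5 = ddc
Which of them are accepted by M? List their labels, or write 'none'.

w1:
  start at 1
  read 'a': 1 → 2
  read 'd': 2 → 1
  read 'c': 1 → 1
  read 'b': 1 → 0
  read 'b': 0 → 1
  read 'a': 1 → 2
  read 'a': 2 → 1
  end 1, rejected
w2:
  start at 1
  read 'c': 1 → 1
  read 'c': 1 → 1
  read 'a': 1 → 2
  end 2, rejected
w3:
  start at 1
  read 'a': 1 → 2
  read 'c': 2 → 1
  read 'a': 1 → 2
  end 2, rejected
w4:
  start at 1
  read 'c': 1 → 1
  read 'd': 1 → 2
  read 'd': 2 → 1
  read 'd': 1 → 2
  read 'b': 2 → 1
  read 'b': 1 → 0
  end 0, accepted
w5:
  start at 1
  read 'd': 1 → 2
  read 'd': 2 → 1
  read 'c': 1 → 1
  end 1, rejected

w4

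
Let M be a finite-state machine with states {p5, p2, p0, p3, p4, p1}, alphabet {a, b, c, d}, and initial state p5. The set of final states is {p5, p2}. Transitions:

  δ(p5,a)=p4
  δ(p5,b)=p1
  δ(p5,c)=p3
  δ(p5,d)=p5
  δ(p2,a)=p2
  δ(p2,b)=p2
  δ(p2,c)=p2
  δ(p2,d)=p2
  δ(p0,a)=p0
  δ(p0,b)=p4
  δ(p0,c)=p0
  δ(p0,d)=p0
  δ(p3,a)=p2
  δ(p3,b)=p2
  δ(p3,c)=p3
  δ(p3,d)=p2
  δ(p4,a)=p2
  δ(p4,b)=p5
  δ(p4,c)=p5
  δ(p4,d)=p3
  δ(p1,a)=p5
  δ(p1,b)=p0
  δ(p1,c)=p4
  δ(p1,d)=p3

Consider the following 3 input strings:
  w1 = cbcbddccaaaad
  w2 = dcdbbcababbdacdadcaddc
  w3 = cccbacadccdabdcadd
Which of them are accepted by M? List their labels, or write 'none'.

w1, w2, w3

w1: Trace: p5 -c-> p3 -b-> p2 -c-> p2 -b-> p2 -d-> p2 -d-> p2 -c-> p2 -c-> p2 -a-> p2 -a-> p2 -a-> p2 -a-> p2 -d-> p2  → end p2, accepted
w2: Trace: p5 -d-> p5 -c-> p3 -d-> p2 -b-> p2 -b-> p2 -c-> p2 -a-> p2 -b-> p2 -a-> p2 -b-> p2 -b-> p2 -d-> p2 -a-> p2 -c-> p2 -d-> p2 -a-> p2 -d-> p2 -c-> p2 -a-> p2 -d-> p2 -d-> p2 -c-> p2  → end p2, accepted
w3: Trace: p5 -c-> p3 -c-> p3 -c-> p3 -b-> p2 -a-> p2 -c-> p2 -a-> p2 -d-> p2 -c-> p2 -c-> p2 -d-> p2 -a-> p2 -b-> p2 -d-> p2 -c-> p2 -a-> p2 -d-> p2 -d-> p2  → end p2, accepted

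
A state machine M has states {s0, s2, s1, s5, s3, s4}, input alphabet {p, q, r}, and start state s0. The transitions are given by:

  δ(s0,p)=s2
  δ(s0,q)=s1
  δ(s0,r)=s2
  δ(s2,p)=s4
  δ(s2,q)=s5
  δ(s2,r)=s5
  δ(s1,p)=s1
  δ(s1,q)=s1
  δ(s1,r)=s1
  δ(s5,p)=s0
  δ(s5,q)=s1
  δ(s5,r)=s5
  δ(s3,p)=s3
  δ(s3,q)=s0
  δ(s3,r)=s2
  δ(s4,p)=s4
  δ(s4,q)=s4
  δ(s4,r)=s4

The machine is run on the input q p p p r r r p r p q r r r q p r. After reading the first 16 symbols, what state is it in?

s1

start at s0
read 'q': s0 → s1
read 'p': s1 → s1
read 'p': s1 → s1
read 'p': s1 → s1
read 'r': s1 → s1
read 'r': s1 → s1
read 'r': s1 → s1
read 'p': s1 → s1
read 'r': s1 → s1
read 'p': s1 → s1
read 'q': s1 → s1
read 'r': s1 → s1
read 'r': s1 → s1
read 'r': s1 → s1
read 'q': s1 → s1
read 'p': s1 → s1
After 16 symbols: s1.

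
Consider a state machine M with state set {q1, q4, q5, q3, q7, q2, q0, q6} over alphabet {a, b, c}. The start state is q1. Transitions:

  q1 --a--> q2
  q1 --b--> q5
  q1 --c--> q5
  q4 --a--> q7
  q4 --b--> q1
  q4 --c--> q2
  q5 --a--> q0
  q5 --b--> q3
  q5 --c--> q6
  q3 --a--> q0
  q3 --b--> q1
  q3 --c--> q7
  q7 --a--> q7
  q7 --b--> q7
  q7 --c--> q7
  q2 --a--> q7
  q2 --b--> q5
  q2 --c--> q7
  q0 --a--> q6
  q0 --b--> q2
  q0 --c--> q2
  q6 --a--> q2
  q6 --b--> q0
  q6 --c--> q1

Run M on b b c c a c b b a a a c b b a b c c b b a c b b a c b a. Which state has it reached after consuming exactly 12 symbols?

q1 → q5 → q3 → q7 → q7 → q7 → q7 → q7 → q7 → q7 → q7 → q7 → q7
After 12 symbols: q7.

q7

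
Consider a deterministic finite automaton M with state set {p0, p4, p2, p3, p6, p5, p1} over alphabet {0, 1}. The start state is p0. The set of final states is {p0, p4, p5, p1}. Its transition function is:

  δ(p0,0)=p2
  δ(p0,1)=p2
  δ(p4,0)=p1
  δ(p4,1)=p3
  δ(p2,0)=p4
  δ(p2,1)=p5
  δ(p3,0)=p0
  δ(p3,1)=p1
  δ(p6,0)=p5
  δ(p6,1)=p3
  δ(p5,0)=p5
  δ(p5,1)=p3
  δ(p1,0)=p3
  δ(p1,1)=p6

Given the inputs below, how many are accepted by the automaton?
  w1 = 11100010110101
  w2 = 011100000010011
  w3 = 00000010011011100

1

w1: Trace: p0 -1-> p2 -1-> p5 -1-> p3 -0-> p0 -0-> p2 -0-> p4 -1-> p3 -0-> p0 -1-> p2 -1-> p5 -0-> p5 -1-> p3 -0-> p0 -1-> p2  → end p2, rejected
w2: Trace: p0 -0-> p2 -1-> p5 -1-> p3 -1-> p1 -0-> p3 -0-> p0 -0-> p2 -0-> p4 -0-> p1 -0-> p3 -1-> p1 -0-> p3 -0-> p0 -1-> p2 -1-> p5  → end p5, accepted
w3: Trace: p0 -0-> p2 -0-> p4 -0-> p1 -0-> p3 -0-> p0 -0-> p2 -1-> p5 -0-> p5 -0-> p5 -1-> p3 -1-> p1 -0-> p3 -1-> p1 -1-> p6 -1-> p3 -0-> p0 -0-> p2  → end p2, rejected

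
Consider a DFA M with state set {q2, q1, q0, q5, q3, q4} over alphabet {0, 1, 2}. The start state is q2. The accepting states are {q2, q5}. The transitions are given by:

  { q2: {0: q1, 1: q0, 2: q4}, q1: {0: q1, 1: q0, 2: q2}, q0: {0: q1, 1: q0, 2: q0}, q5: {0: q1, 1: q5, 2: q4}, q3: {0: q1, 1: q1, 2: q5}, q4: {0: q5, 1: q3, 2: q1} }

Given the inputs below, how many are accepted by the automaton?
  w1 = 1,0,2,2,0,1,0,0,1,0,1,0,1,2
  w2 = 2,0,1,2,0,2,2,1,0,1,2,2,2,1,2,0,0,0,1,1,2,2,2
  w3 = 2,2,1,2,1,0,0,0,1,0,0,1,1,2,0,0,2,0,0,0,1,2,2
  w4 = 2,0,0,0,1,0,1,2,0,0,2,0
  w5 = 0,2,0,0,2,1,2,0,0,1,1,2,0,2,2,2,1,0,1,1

w1: q2 → q0 → q1 → q2 → q4 → q5 → q5 → q1 → q1 → q0 → q1 → q0 → q1 → q0 → q0  → end q0, rejected
w2: q2 → q4 → q5 → q5 → q4 → q5 → q4 → q1 → q0 → q1 → q0 → q0 → q0 → q0 → q0 → q0 → q1 → q1 → q1 → q0 → q0 → q0 → q0 → q0  → end q0, rejected
w3: q2 → q4 → q1 → q0 → q0 → q0 → q1 → q1 → q1 → q0 → q1 → q1 → q0 → q0 → q0 → q1 → q1 → q2 → q1 → q1 → q1 → q0 → q0 → q0  → end q0, rejected
w4: q2 → q4 → q5 → q1 → q1 → q0 → q1 → q0 → q0 → q1 → q1 → q2 → q1  → end q1, rejected
w5: q2 → q1 → q2 → q1 → q1 → q2 → q0 → q0 → q1 → q1 → q0 → q0 → q0 → q1 → q2 → q4 → q1 → q0 → q1 → q0 → q0  → end q0, rejected

0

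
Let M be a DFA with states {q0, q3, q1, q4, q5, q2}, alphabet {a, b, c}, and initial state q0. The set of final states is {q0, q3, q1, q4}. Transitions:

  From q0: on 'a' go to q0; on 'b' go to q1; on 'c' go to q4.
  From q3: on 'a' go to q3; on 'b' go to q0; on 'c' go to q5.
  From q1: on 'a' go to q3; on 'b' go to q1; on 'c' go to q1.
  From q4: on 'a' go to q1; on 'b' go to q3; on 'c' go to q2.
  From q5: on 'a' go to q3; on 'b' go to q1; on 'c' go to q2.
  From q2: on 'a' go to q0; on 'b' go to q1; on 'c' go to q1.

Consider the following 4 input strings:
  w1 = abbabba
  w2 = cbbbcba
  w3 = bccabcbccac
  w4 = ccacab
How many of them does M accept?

4

w1:
  start at q0
  read 'a': q0 → q0
  read 'b': q0 → q1
  read 'b': q1 → q1
  read 'a': q1 → q3
  read 'b': q3 → q0
  read 'b': q0 → q1
  read 'a': q1 → q3
  end q3, accepted
w2:
  start at q0
  read 'c': q0 → q4
  read 'b': q4 → q3
  read 'b': q3 → q0
  read 'b': q0 → q1
  read 'c': q1 → q1
  read 'b': q1 → q1
  read 'a': q1 → q3
  end q3, accepted
w3:
  start at q0
  read 'b': q0 → q1
  read 'c': q1 → q1
  read 'c': q1 → q1
  read 'a': q1 → q3
  read 'b': q3 → q0
  read 'c': q0 → q4
  read 'b': q4 → q3
  read 'c': q3 → q5
  read 'c': q5 → q2
  read 'a': q2 → q0
  read 'c': q0 → q4
  end q4, accepted
w4:
  start at q0
  read 'c': q0 → q4
  read 'c': q4 → q2
  read 'a': q2 → q0
  read 'c': q0 → q4
  read 'a': q4 → q1
  read 'b': q1 → q1
  end q1, accepted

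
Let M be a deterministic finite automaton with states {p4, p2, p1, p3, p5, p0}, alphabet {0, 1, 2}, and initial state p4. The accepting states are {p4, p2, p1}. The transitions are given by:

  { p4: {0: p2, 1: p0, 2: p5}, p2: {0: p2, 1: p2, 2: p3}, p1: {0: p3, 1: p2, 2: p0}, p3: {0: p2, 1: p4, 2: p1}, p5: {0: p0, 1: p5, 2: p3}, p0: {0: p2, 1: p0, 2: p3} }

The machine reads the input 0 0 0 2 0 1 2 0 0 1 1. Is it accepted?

Trace: p4 -0-> p2 -0-> p2 -0-> p2 -2-> p3 -0-> p2 -1-> p2 -2-> p3 -0-> p2 -0-> p2 -1-> p2 -1-> p2
End state p2 is accepting.

Yes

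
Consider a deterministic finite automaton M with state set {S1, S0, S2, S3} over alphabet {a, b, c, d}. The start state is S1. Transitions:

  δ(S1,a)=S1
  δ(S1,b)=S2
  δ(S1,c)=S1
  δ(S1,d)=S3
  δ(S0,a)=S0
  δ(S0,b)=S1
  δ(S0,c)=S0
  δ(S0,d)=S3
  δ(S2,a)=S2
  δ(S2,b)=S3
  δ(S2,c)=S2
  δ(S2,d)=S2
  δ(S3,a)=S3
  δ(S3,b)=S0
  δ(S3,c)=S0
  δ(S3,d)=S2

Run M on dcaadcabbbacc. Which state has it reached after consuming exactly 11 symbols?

start at S1
read 'd': S1 → S3
read 'c': S3 → S0
read 'a': S0 → S0
read 'a': S0 → S0
read 'd': S0 → S3
read 'c': S3 → S0
read 'a': S0 → S0
read 'b': S0 → S1
read 'b': S1 → S2
read 'b': S2 → S3
read 'a': S3 → S3
After 11 symbols: S3.

S3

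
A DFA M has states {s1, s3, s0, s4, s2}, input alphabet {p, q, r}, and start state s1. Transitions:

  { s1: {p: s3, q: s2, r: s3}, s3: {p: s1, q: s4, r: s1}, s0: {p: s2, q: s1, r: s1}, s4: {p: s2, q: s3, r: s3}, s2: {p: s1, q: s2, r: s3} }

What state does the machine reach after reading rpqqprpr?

Trace: s1 -r-> s3 -p-> s1 -q-> s2 -q-> s2 -p-> s1 -r-> s3 -p-> s1 -r-> s3

s3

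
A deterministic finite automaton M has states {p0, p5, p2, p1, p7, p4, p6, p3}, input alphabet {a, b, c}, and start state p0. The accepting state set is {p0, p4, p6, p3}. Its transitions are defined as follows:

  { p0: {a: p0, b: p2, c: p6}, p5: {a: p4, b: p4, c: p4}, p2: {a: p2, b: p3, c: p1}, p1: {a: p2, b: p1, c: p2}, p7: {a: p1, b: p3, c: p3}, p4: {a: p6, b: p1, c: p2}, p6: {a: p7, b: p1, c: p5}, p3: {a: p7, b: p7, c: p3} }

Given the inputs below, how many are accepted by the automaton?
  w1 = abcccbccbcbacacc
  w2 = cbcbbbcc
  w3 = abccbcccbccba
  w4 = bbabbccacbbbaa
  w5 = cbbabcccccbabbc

2

w1:
  start at p0
  read 'a': p0 → p0
  read 'b': p0 → p2
  read 'c': p2 → p1
  read 'c': p1 → p2
  read 'c': p2 → p1
  read 'b': p1 → p1
  read 'c': p1 → p2
  read 'c': p2 → p1
  read 'b': p1 → p1
  read 'c': p1 → p2
  read 'b': p2 → p3
  read 'a': p3 → p7
  read 'c': p7 → p3
  read 'a': p3 → p7
  read 'c': p7 → p3
  read 'c': p3 → p3
  end p3, accepted
w2:
  start at p0
  read 'c': p0 → p6
  read 'b': p6 → p1
  read 'c': p1 → p2
  read 'b': p2 → p3
  read 'b': p3 → p7
  read 'b': p7 → p3
  read 'c': p3 → p3
  read 'c': p3 → p3
  end p3, accepted
w3:
  start at p0
  read 'a': p0 → p0
  read 'b': p0 → p2
  read 'c': p2 → p1
  read 'c': p1 → p2
  read 'b': p2 → p3
  read 'c': p3 → p3
  read 'c': p3 → p3
  read 'c': p3 → p3
  read 'b': p3 → p7
  read 'c': p7 → p3
  read 'c': p3 → p3
  read 'b': p3 → p7
  read 'a': p7 → p1
  end p1, rejected
w4:
  start at p0
  read 'b': p0 → p2
  read 'b': p2 → p3
  read 'a': p3 → p7
  read 'b': p7 → p3
  read 'b': p3 → p7
  read 'c': p7 → p3
  read 'c': p3 → p3
  read 'a': p3 → p7
  read 'c': p7 → p3
  read 'b': p3 → p7
  read 'b': p7 → p3
  read 'b': p3 → p7
  read 'a': p7 → p1
  read 'a': p1 → p2
  end p2, rejected
w5:
  start at p0
  read 'c': p0 → p6
  read 'b': p6 → p1
  read 'b': p1 → p1
  read 'a': p1 → p2
  read 'b': p2 → p3
  read 'c': p3 → p3
  read 'c': p3 → p3
  read 'c': p3 → p3
  read 'c': p3 → p3
  read 'c': p3 → p3
  read 'b': p3 → p7
  read 'a': p7 → p1
  read 'b': p1 → p1
  read 'b': p1 → p1
  read 'c': p1 → p2
  end p2, rejected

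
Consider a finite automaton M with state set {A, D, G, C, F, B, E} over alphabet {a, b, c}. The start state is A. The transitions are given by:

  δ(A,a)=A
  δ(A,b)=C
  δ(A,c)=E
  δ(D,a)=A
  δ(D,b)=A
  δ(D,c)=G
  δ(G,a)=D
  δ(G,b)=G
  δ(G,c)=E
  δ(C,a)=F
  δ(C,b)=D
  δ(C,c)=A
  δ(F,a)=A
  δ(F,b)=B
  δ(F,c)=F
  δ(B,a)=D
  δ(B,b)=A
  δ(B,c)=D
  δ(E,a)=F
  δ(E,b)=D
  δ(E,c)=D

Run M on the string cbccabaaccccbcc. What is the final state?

E

start at A
read 'c': A → E
read 'b': E → D
read 'c': D → G
read 'c': G → E
read 'a': E → F
read 'b': F → B
read 'a': B → D
read 'a': D → A
read 'c': A → E
read 'c': E → D
read 'c': D → G
read 'c': G → E
read 'b': E → D
read 'c': D → G
read 'c': G → E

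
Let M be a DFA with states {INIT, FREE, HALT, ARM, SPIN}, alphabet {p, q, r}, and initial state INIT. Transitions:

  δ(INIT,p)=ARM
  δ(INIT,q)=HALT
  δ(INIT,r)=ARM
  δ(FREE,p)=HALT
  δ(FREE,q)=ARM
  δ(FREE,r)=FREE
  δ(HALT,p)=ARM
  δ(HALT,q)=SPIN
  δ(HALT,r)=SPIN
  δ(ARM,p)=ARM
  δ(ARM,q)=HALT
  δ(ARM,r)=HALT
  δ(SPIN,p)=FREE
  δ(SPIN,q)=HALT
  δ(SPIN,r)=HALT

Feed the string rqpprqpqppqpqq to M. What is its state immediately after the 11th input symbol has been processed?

HALT

Trace: INIT -r-> ARM -q-> HALT -p-> ARM -p-> ARM -r-> HALT -q-> SPIN -p-> FREE -q-> ARM -p-> ARM -p-> ARM -q-> HALT
After 11 symbols: HALT.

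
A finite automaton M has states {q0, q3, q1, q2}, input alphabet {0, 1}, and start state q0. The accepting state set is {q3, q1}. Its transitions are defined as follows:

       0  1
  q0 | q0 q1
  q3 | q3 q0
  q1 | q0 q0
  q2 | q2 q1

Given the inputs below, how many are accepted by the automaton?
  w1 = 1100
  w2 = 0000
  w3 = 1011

0

w1:
  start at q0
  read '1': q0 → q1
  read '1': q1 → q0
  read '0': q0 → q0
  read '0': q0 → q0
  end q0, rejected
w2:
  start at q0
  read '0': q0 → q0
  read '0': q0 → q0
  read '0': q0 → q0
  read '0': q0 → q0
  end q0, rejected
w3:
  start at q0
  read '1': q0 → q1
  read '0': q1 → q0
  read '1': q0 → q1
  read '1': q1 → q0
  end q0, rejected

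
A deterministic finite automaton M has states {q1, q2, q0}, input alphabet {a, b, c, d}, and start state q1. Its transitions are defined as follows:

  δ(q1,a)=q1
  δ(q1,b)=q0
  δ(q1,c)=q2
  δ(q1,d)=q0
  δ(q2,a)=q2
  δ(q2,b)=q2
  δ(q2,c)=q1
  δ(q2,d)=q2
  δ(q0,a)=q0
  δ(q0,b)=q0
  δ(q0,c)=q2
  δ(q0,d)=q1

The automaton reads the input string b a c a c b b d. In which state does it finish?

start at q1
read 'b': q1 → q0
read 'a': q0 → q0
read 'c': q0 → q2
read 'a': q2 → q2
read 'c': q2 → q1
read 'b': q1 → q0
read 'b': q0 → q0
read 'd': q0 → q1

q1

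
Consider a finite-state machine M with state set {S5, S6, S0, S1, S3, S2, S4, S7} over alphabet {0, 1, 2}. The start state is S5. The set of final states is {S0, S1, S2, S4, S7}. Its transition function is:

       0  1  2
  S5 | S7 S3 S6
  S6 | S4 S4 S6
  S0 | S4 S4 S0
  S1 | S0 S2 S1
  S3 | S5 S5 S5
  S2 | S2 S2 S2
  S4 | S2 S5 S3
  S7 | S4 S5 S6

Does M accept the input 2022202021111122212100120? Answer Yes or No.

S5 → S6 → S4 → S3 → S5 → S6 → S4 → S3 → S5 → S6 → S4 → S5 → S3 → S5 → S3 → S5 → S6 → S6 → S4 → S3 → S5 → S7 → S4 → S5 → S6 → S4
End state S4 is accepting.

Yes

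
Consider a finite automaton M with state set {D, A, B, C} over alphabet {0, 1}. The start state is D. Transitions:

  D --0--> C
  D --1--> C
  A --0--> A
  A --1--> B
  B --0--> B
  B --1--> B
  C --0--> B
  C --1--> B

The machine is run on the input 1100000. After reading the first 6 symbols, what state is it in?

D → C → B → B → B → B → B
After 6 symbols: B.

B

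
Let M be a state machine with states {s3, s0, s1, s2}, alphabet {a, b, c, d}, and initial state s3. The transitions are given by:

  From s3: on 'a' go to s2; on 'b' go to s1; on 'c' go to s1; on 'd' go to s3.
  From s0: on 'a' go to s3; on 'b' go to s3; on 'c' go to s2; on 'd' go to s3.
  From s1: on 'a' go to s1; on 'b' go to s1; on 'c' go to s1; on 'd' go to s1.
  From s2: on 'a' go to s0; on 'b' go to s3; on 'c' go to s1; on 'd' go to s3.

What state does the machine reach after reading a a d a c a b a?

s1

s3 → s2 → s0 → s3 → s2 → s1 → s1 → s1 → s1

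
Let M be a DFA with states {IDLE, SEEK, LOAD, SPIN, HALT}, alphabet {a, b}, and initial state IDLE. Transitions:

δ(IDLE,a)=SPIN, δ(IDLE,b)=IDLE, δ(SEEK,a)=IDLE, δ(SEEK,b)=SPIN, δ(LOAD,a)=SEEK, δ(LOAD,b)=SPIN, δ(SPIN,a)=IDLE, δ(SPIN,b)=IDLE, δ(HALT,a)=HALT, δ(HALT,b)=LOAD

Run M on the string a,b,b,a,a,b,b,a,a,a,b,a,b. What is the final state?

IDLE

start at IDLE
read 'a': IDLE → SPIN
read 'b': SPIN → IDLE
read 'b': IDLE → IDLE
read 'a': IDLE → SPIN
read 'a': SPIN → IDLE
read 'b': IDLE → IDLE
read 'b': IDLE → IDLE
read 'a': IDLE → SPIN
read 'a': SPIN → IDLE
read 'a': IDLE → SPIN
read 'b': SPIN → IDLE
read 'a': IDLE → SPIN
read 'b': SPIN → IDLE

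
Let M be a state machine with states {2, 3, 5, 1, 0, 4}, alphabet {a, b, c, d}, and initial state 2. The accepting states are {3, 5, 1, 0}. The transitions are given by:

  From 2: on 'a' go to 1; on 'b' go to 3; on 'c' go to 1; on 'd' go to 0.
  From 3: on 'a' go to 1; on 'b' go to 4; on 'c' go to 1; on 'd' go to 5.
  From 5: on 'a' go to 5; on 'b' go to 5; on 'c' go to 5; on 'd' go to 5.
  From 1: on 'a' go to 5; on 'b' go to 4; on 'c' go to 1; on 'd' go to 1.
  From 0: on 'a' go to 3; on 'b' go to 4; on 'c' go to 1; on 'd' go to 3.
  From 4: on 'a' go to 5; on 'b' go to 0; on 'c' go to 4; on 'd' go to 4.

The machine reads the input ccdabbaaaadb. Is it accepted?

start at 2
read 'c': 2 → 1
read 'c': 1 → 1
read 'd': 1 → 1
read 'a': 1 → 5
read 'b': 5 → 5
read 'b': 5 → 5
read 'a': 5 → 5
read 'a': 5 → 5
read 'a': 5 → 5
read 'a': 5 → 5
read 'd': 5 → 5
read 'b': 5 → 5
End state 5 is accepting.

Yes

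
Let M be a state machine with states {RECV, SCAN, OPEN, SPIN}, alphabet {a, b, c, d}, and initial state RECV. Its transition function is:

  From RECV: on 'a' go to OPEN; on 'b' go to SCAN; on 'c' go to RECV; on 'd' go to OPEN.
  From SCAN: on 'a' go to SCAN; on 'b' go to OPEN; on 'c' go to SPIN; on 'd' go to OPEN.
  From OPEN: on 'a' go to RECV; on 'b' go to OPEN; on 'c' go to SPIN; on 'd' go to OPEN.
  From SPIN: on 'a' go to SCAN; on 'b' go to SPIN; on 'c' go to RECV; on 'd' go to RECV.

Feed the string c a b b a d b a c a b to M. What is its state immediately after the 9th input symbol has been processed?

start at RECV
read 'c': RECV → RECV
read 'a': RECV → OPEN
read 'b': OPEN → OPEN
read 'b': OPEN → OPEN
read 'a': OPEN → RECV
read 'd': RECV → OPEN
read 'b': OPEN → OPEN
read 'a': OPEN → RECV
read 'c': RECV → RECV
After 9 symbols: RECV.

RECV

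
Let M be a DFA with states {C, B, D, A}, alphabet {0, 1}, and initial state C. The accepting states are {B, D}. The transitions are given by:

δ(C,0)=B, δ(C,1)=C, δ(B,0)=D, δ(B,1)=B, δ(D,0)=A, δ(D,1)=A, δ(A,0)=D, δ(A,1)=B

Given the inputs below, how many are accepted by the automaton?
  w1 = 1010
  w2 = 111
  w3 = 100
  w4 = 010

3

w1: C → C → B → B → D  → end D, accepted
w2: C → C → C → C  → end C, rejected
w3: C → C → B → D  → end D, accepted
w4: C → B → B → D  → end D, accepted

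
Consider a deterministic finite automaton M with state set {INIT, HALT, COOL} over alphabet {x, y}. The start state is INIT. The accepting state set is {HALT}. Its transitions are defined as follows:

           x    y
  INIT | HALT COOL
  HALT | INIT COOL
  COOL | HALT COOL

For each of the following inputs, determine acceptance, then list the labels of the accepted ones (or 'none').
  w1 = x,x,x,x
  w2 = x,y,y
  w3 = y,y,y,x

w3

w1: Trace: INIT -x-> HALT -x-> INIT -x-> HALT -x-> INIT  → end INIT, rejected
w2: Trace: INIT -x-> HALT -y-> COOL -y-> COOL  → end COOL, rejected
w3: Trace: INIT -y-> COOL -y-> COOL -y-> COOL -x-> HALT  → end HALT, accepted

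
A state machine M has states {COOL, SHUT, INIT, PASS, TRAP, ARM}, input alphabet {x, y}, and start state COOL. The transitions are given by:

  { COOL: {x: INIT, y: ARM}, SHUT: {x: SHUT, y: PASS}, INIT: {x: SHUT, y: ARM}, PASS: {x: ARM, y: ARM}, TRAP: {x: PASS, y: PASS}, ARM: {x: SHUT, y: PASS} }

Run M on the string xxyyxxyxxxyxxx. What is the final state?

SHUT

start at COOL
read 'x': COOL → INIT
read 'x': INIT → SHUT
read 'y': SHUT → PASS
read 'y': PASS → ARM
read 'x': ARM → SHUT
read 'x': SHUT → SHUT
read 'y': SHUT → PASS
read 'x': PASS → ARM
read 'x': ARM → SHUT
read 'x': SHUT → SHUT
read 'y': SHUT → PASS
read 'x': PASS → ARM
read 'x': ARM → SHUT
read 'x': SHUT → SHUT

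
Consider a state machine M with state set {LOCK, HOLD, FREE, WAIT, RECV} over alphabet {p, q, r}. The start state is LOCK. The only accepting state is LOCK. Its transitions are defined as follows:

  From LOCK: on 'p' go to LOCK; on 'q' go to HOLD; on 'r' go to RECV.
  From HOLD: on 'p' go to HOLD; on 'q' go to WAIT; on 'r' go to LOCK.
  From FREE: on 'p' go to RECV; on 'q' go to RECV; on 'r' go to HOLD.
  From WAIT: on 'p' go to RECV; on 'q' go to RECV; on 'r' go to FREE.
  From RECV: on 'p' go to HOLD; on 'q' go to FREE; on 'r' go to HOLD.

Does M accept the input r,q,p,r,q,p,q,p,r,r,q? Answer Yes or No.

start at LOCK
read 'r': LOCK → RECV
read 'q': RECV → FREE
read 'p': FREE → RECV
read 'r': RECV → HOLD
read 'q': HOLD → WAIT
read 'p': WAIT → RECV
read 'q': RECV → FREE
read 'p': FREE → RECV
read 'r': RECV → HOLD
read 'r': HOLD → LOCK
read 'q': LOCK → HOLD
End state HOLD is not accepting.

No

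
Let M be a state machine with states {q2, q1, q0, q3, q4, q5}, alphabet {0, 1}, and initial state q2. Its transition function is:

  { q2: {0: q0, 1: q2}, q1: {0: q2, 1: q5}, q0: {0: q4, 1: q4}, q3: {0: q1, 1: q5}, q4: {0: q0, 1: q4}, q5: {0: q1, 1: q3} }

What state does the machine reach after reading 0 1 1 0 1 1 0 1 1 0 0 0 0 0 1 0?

Trace: q2 -0-> q0 -1-> q4 -1-> q4 -0-> q0 -1-> q4 -1-> q4 -0-> q0 -1-> q4 -1-> q4 -0-> q0 -0-> q4 -0-> q0 -0-> q4 -0-> q0 -1-> q4 -0-> q0

q0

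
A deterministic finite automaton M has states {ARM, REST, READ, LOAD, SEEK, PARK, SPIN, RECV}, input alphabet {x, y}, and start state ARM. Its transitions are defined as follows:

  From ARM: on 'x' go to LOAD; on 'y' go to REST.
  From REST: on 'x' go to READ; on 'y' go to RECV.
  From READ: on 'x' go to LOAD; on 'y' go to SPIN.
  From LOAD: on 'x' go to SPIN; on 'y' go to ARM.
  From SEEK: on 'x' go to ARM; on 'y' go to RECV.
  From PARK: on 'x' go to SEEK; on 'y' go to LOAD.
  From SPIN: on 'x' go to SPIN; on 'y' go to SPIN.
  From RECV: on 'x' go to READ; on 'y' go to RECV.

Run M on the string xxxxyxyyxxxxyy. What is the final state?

SPIN

ARM → LOAD → SPIN → SPIN → SPIN → SPIN → SPIN → SPIN → SPIN → SPIN → SPIN → SPIN → SPIN → SPIN → SPIN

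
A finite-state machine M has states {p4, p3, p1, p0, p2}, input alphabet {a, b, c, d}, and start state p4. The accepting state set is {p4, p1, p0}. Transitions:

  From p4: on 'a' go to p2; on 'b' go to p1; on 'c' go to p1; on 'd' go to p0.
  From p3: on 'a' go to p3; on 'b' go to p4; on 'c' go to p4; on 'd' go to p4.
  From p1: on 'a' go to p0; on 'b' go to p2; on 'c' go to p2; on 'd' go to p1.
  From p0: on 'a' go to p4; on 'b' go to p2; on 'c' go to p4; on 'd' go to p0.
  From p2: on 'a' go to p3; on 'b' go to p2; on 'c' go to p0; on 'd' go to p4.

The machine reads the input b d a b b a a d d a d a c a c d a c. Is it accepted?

Yes

start at p4
read 'b': p4 → p1
read 'd': p1 → p1
read 'a': p1 → p0
read 'b': p0 → p2
read 'b': p2 → p2
read 'a': p2 → p3
read 'a': p3 → p3
read 'd': p3 → p4
read 'd': p4 → p0
read 'a': p0 → p4
read 'd': p4 → p0
read 'a': p0 → p4
read 'c': p4 → p1
read 'a': p1 → p0
read 'c': p0 → p4
read 'd': p4 → p0
read 'a': p0 → p4
read 'c': p4 → p1
End state p1 is accepting.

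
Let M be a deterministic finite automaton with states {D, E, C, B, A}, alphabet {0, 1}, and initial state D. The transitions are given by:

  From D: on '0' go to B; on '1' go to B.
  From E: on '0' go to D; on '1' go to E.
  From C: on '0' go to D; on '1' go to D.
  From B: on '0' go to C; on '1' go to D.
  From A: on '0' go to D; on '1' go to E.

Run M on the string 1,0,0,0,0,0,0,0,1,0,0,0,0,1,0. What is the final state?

B

start at D
read '1': D → B
read '0': B → C
read '0': C → D
read '0': D → B
read '0': B → C
read '0': C → D
read '0': D → B
read '0': B → C
read '1': C → D
read '0': D → B
read '0': B → C
read '0': C → D
read '0': D → B
read '1': B → D
read '0': D → B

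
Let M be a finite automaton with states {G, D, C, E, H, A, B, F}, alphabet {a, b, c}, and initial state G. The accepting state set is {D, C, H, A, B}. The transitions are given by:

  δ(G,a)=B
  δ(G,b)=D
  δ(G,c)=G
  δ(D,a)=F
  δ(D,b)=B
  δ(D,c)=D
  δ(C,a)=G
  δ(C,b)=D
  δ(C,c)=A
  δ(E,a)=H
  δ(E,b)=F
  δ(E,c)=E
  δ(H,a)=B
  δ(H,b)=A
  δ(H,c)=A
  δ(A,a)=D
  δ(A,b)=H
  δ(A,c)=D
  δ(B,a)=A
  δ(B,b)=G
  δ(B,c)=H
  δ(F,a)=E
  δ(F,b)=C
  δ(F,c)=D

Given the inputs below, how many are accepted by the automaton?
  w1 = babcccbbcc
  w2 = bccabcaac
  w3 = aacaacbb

2

w1: Trace: G -b-> D -a-> F -b-> C -c-> A -c-> D -c-> D -b-> B -b-> G -c-> G -c-> G  → end G, rejected
w2: Trace: G -b-> D -c-> D -c-> D -a-> F -b-> C -c-> A -a-> D -a-> F -c-> D  → end D, accepted
w3: Trace: G -a-> B -a-> A -c-> D -a-> F -a-> E -c-> E -b-> F -b-> C  → end C, accepted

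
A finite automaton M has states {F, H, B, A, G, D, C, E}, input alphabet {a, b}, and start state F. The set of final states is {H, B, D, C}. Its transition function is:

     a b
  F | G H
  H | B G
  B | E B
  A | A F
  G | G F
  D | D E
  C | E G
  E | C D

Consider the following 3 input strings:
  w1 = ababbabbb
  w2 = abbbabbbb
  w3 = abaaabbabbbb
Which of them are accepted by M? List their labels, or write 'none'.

w1, w3

w1:
  start at F
  read 'a': F → G
  read 'b': G → F
  read 'a': F → G
  read 'b': G → F
  read 'b': F → H
  read 'a': H → B
  read 'b': B → B
  read 'b': B → B
  read 'b': B → B
  end B, accepted
w2:
  start at F
  read 'a': F → G
  read 'b': G → F
  read 'b': F → H
  read 'b': H → G
  read 'a': G → G
  read 'b': G → F
  read 'b': F → H
  read 'b': H → G
  read 'b': G → F
  end F, rejected
w3:
  start at F
  read 'a': F → G
  read 'b': G → F
  read 'a': F → G
  read 'a': G → G
  read 'a': G → G
  read 'b': G → F
  read 'b': F → H
  read 'a': H → B
  read 'b': B → B
  read 'b': B → B
  read 'b': B → B
  read 'b': B → B
  end B, accepted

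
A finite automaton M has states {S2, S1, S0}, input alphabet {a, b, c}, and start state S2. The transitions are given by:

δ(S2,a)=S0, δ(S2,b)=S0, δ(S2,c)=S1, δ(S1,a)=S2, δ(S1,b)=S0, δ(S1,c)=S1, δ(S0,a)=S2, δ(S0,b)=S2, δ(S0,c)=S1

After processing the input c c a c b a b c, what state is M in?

Trace: S2 -c-> S1 -c-> S1 -a-> S2 -c-> S1 -b-> S0 -a-> S2 -b-> S0 -c-> S1

S1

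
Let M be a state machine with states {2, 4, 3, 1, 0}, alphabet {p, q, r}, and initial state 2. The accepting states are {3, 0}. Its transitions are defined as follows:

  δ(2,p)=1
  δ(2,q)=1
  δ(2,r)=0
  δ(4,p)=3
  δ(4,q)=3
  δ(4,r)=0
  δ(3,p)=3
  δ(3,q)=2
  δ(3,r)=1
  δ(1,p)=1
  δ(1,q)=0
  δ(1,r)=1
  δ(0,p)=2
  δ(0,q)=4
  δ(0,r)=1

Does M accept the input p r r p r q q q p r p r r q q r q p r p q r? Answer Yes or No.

No

Trace: 2 -p-> 1 -r-> 1 -r-> 1 -p-> 1 -r-> 1 -q-> 0 -q-> 4 -q-> 3 -p-> 3 -r-> 1 -p-> 1 -r-> 1 -r-> 1 -q-> 0 -q-> 4 -r-> 0 -q-> 4 -p-> 3 -r-> 1 -p-> 1 -q-> 0 -r-> 1
End state 1 is not accepting.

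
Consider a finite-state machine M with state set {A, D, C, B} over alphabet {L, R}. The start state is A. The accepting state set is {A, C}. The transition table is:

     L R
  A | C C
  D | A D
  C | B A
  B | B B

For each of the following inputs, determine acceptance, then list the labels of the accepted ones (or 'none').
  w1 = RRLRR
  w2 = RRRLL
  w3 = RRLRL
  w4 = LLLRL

w1, w3

w1: A → C → A → C → A → C  → end C, accepted
w2: A → C → A → C → B → B  → end B, rejected
w3: A → C → A → C → A → C  → end C, accepted
w4: A → C → B → B → B → B  → end B, rejected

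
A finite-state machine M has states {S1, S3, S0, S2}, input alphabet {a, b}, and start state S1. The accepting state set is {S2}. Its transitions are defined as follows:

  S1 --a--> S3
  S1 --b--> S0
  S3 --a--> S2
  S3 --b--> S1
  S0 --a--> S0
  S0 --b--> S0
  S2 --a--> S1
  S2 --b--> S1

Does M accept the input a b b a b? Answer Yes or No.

No

start at S1
read 'a': S1 → S3
read 'b': S3 → S1
read 'b': S1 → S0
read 'a': S0 → S0
read 'b': S0 → S0
End state S0 is not accepting.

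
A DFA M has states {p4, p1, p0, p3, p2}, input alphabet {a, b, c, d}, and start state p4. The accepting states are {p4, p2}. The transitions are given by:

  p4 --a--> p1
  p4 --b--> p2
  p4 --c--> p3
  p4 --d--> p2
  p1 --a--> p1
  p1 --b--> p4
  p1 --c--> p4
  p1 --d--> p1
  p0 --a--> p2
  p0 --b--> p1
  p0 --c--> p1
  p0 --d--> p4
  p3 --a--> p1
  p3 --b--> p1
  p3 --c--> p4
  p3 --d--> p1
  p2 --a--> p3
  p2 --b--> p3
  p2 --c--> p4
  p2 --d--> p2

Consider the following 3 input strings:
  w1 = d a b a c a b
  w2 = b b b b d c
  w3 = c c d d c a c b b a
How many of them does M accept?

2

w1:
  start at p4
  read 'd': p4 → p2
  read 'a': p2 → p3
  read 'b': p3 → p1
  read 'a': p1 → p1
  read 'c': p1 → p4
  read 'a': p4 → p1
  read 'b': p1 → p4
  end p4, accepted
w2:
  start at p4
  read 'b': p4 → p2
  read 'b': p2 → p3
  read 'b': p3 → p1
  read 'b': p1 → p4
  read 'd': p4 → p2
  read 'c': p2 → p4
  end p4, accepted
w3:
  start at p4
  read 'c': p4 → p3
  read 'c': p3 → p4
  read 'd': p4 → p2
  read 'd': p2 → p2
  read 'c': p2 → p4
  read 'a': p4 → p1
  read 'c': p1 → p4
  read 'b': p4 → p2
  read 'b': p2 → p3
  read 'a': p3 → p1
  end p1, rejected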